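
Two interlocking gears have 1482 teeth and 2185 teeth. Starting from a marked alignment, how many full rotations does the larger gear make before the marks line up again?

78 rotations

All finish a whole number of cycles simultaneously at t = LCM of the periods.
1482 = 2 × 3 × 13 × 19
2185 = 5 × 19 × 23
LCM(1482, 2185) = 2 × 3 × 5 × 13 × 19 × 23 = 170430.
Rotations for period 2185: 170430 / 2185 = 78.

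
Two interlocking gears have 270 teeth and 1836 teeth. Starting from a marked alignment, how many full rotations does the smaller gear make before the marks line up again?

34 rotations

All finish a whole number of cycles simultaneously at t = LCM of the periods.
270 = 2 × 3^3 × 5
1836 = 2^2 × 3^3 × 17
LCM(270, 1836) = 2^2 × 3^3 × 5 × 17 = 9180.
Rotations for period 270: 9180 / 270 = 34.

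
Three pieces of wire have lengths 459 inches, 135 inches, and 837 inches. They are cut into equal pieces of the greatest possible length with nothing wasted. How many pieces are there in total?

Piece length = gcd(459, 135, 837).
459 = 3^3 × 17
135 = 3^3 × 5
837 = 3^3 × 31
gcd(459, 135, 837) = 3^3 = 27.
Total pieces = 459/27 + 135/27 + 837/27 = 17 + 5 + 31 = 53.

53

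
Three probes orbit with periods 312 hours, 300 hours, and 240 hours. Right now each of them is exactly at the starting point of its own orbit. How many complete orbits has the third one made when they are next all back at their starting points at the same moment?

65 orbits

The first common completion time is the LCM of the periods.
312 = 2^3 × 3 × 13
300 = 2^2 × 3 × 5^2
240 = 2^4 × 3 × 5
LCM(312, 300, 240) = 2^4 × 3 × 5^2 × 13 = 15600.
Orbits for period 240: 15600 / 240 = 65.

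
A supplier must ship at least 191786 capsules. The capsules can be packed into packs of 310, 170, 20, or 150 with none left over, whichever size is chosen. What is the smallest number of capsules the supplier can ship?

The number of capsules must be a common multiple of 310, 170, 20, and 150, so a multiple of their LCM.
310 = 2 × 5 × 31
170 = 2 × 5 × 17
20 = 2^2 × 5
150 = 2 × 3 × 5^2
LCM(310, 170, 20, 150) = 2^2 × 3 × 5^2 × 17 × 31 = 158100.
Smallest multiple of 158100 that is ≥ 191786: ⌈191786/158100⌉ × 158100 = 2 × 158100 = 316200.

316200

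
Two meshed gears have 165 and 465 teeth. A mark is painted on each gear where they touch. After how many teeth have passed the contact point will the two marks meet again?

The first simultaneous occurrence is after LCM of the individual periods.
165 = 3 × 5 × 11
465 = 3 × 5 × 31
LCM(165, 465) = 3 × 5 × 11 × 31 = 5115.

5115 teeth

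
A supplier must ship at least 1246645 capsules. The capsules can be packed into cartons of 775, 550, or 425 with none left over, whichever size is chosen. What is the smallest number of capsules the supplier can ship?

1449250

The number of capsules must be a common multiple of 775, 550, and 425, so a multiple of their LCM.
775 = 5^2 × 31
550 = 2 × 5^2 × 11
425 = 5^2 × 17
LCM(775, 550, 425) = 2 × 5^2 × 11 × 17 × 31 = 289850.
Smallest multiple of 289850 that is ≥ 1246645: ⌈1246645/289850⌉ × 289850 = 5 × 289850 = 1449250.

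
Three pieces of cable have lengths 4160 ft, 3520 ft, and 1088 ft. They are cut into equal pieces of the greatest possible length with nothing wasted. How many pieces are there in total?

137

Piece length = gcd(4160, 3520, 1088).
4160 = 2^6 × 5 × 13
3520 = 2^6 × 5 × 11
1088 = 2^6 × 17
gcd(4160, 3520, 1088) = 2^6 = 64.
Total pieces = 4160/64 + 3520/64 + 1088/64 = 65 + 55 + 17 = 137.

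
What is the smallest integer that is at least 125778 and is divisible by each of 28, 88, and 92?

The integer must be a common multiple of 28, 88, and 92, so a multiple of their LCM.
28 = 2^2 × 7
88 = 2^3 × 11
92 = 2^2 × 23
LCM(28, 88, 92) = 2^3 × 7 × 11 × 23 = 14168.
Smallest multiple of 14168 that is ≥ 125778: ⌈125778/14168⌉ × 14168 = 9 × 14168 = 127512.

127512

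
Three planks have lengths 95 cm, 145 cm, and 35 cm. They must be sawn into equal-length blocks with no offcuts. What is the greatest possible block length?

5 cm

The block length must divide every plank, so the greatest is gcd(95, 145, 35).
95 = 5 × 19
145 = 5 × 29
35 = 5 × 7
gcd(95, 145, 35) = 5.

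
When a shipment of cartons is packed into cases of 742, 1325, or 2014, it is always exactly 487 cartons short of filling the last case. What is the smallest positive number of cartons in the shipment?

Being 487 short of a full case of size k means N ≡ −487 (mod k), i.e. N + 487 is a multiple of each size.
742 = 2 × 7 × 53
1325 = 5^2 × 53
2014 = 2 × 19 × 53
LCM(742, 1325, 2014) = 2 × 5^2 × 7 × 19 × 53 = 352450.
Smallest positive N is 352450 − 487 = 351963.

351963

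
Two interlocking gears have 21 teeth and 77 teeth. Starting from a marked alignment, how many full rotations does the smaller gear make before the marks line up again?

All finish a whole number of cycles simultaneously at t = LCM of the periods.
21 = 3 × 7
77 = 7 × 11
LCM(21, 77) = 3 × 7 × 11 = 231.
Rotations for period 21: 231 / 21 = 11.

11 rotations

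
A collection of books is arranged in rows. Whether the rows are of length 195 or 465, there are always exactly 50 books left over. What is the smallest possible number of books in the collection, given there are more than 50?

6095

N − 50 must be a common multiple of 195 and 465.
195 = 3 × 5 × 13
465 = 3 × 5 × 31
LCM(195, 465) = 3 × 5 × 13 × 31 = 6045.
Smallest N > 50 is LCM + 50 = 6045 + 50 = 6095.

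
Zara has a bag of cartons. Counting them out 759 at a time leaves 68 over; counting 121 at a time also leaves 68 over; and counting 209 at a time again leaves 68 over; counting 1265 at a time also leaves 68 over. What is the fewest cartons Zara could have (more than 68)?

793223

N − 68 must be a common multiple of 759, 121, 209, and 1265.
759 = 3 × 11 × 23
121 = 11^2
209 = 11 × 19
1265 = 5 × 11 × 23
LCM(759, 121, 209, 1265) = 3 × 5 × 11^2 × 19 × 23 = 793155.
Smallest N > 68 is LCM + 68 = 793155 + 68 = 793223.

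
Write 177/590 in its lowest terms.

177 = 3 × 59
590 = 2 × 5 × 59
gcd(177, 590) = 59.
Divide numerator and denominator by 59: 177/590 = 3/10.

3/10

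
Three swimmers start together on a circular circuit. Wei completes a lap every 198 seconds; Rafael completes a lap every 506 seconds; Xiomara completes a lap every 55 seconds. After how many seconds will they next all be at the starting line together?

We need the least common multiple of the intervals.
198 = 2 × 3^2 × 11
506 = 2 × 11 × 23
55 = 5 × 11
LCM(198, 506, 55) = 2 × 3^2 × 5 × 11 × 23 = 22770.

22770 seconds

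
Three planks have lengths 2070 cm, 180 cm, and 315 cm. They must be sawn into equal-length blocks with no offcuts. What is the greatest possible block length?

The block length must divide every plank, so the greatest is gcd(2070, 180, 315).
2070 = 2 × 3^2 × 5 × 23
180 = 2^2 × 3^2 × 5
315 = 3^2 × 5 × 7
gcd(2070, 180, 315) = 3^2 × 5 = 45.

45 cm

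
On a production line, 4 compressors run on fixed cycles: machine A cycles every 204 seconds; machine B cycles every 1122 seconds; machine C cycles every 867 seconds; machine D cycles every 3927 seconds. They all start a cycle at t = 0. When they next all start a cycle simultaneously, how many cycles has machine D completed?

All finish a whole number of cycles simultaneously at t = LCM of the periods.
204 = 2^2 × 3 × 17
1122 = 2 × 3 × 11 × 17
867 = 3 × 17^2
3927 = 3 × 7 × 11 × 17
LCM(204, 1122, 867, 3927) = 2^2 × 3 × 7 × 11 × 17^2 = 267036.
Cycles for period 3927: 267036 / 3927 = 68.

68 cycles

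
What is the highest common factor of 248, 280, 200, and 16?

248 = 2^3 × 31
280 = 2^3 × 5 × 7
200 = 2^3 × 5^2
16 = 2^4
gcd(248, 280, 200, 16) = 2^3 = 8.

8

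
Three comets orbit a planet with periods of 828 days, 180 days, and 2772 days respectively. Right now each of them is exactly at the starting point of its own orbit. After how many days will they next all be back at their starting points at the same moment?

The first simultaneous occurrence is after LCM of the individual periods.
828 = 2^2 × 3^2 × 23
180 = 2^2 × 3^2 × 5
2772 = 2^2 × 3^2 × 7 × 11
LCM(828, 180, 2772) = 2^2 × 3^2 × 5 × 7 × 11 × 23 = 318780.

318780 days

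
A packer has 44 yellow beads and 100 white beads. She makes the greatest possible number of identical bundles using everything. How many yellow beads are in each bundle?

Number of bundles = gcd(44, 100).
44 = 2^2 × 11
100 = 2^2 × 5^2
gcd(44, 100) = 2^2 = 4.
yellow beads per bundle = 44 / 4 = 11.

11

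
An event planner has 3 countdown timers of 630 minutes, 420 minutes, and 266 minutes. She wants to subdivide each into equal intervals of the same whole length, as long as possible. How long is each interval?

The interval must divide each timer length; the longest such is the gcd.
630 = 2 × 3^2 × 5 × 7
420 = 2^2 × 3 × 5 × 7
266 = 2 × 7 × 19
gcd(630, 420, 266) = 2 × 7 = 14.

14 minutes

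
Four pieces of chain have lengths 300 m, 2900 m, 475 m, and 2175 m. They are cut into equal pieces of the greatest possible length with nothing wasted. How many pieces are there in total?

234

Piece length = gcd(300, 2900, 475, 2175).
300 = 2^2 × 3 × 5^2
2900 = 2^2 × 5^2 × 29
475 = 5^2 × 19
2175 = 3 × 5^2 × 29
gcd(300, 2900, 475, 2175) = 5^2 = 25.
Total pieces = 300/25 + 2900/25 + 475/25 + 2175/25 = 12 + 116 + 19 + 87 = 234.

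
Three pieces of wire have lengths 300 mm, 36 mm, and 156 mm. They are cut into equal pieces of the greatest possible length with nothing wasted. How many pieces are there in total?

41

Piece length = gcd(300, 36, 156).
300 = 2^2 × 3 × 5^2
36 = 2^2 × 3^2
156 = 2^2 × 3 × 13
gcd(300, 36, 156) = 2^2 × 3 = 12.
Total pieces = 300/12 + 36/12 + 156/12 = 25 + 3 + 13 = 41.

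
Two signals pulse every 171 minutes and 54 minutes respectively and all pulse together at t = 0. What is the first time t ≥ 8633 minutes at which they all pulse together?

Joint pulses occur at multiples of LCM(171, 54).
171 = 3^2 × 19
54 = 2 × 3^3
LCM(171, 54) = 2 × 3^3 × 19 = 1026.
Smallest multiple of 1026 that is ≥ 8633: ⌈8633/1026⌉ × 1026 = 9 × 1026 = 9234.

9234 minutes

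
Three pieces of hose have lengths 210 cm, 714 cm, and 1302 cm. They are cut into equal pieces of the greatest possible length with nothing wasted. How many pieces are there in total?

Piece length = gcd(210, 714, 1302).
210 = 2 × 3 × 5 × 7
714 = 2 × 3 × 7 × 17
1302 = 2 × 3 × 7 × 31
gcd(210, 714, 1302) = 2 × 3 × 7 = 42.
Total pieces = 210/42 + 714/42 + 1302/42 = 5 + 17 + 31 = 53.

53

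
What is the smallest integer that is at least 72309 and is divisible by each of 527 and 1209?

82212

The integer must be a common multiple of 527 and 1209, so a multiple of their LCM.
527 = 17 × 31
1209 = 3 × 13 × 31
LCM(527, 1209) = 3 × 13 × 17 × 31 = 20553.
Smallest multiple of 20553 that is ≥ 72309: ⌈72309/20553⌉ × 20553 = 4 × 20553 = 82212.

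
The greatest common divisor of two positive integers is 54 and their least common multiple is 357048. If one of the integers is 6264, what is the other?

3078

For two integers, gcd × lcm = product, so the other is (54 × 357048) / 6264 = 19280592 / 6264 = 3078.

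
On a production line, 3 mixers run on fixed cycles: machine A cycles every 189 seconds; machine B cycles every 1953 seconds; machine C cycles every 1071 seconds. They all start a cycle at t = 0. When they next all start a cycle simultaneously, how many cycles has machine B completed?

They are all back at their starting positions together after one LCM of the periods.
189 = 3^3 × 7
1953 = 3^2 × 7 × 31
1071 = 3^2 × 7 × 17
LCM(189, 1953, 1071) = 3^3 × 7 × 17 × 31 = 99603.
Cycles for period 1953: 99603 / 1953 = 51.

51 cycles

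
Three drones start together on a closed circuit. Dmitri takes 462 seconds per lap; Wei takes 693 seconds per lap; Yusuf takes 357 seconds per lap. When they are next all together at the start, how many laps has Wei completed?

34 laps

The first common completion time is the LCM of the periods.
462 = 2 × 3 × 7 × 11
693 = 3^2 × 7 × 11
357 = 3 × 7 × 17
LCM(462, 693, 357) = 2 × 3^2 × 7 × 11 × 17 = 23562.
Laps for period 693: 23562 / 693 = 34.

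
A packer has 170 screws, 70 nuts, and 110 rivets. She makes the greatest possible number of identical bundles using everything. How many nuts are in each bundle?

Number of bundles = gcd(170, 70, 110).
170 = 2 × 5 × 17
70 = 2 × 5 × 7
110 = 2 × 5 × 11
gcd(170, 70, 110) = 2 × 5 = 10.
nuts per bundle = 70 / 10 = 7.

7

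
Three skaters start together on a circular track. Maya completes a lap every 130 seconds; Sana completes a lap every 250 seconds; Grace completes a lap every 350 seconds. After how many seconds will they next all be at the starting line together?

22750 seconds

They coincide at every common multiple of the periods; the first is the LCM.
130 = 2 × 5 × 13
250 = 2 × 5^3
350 = 2 × 5^2 × 7
LCM(130, 250, 350) = 2 × 5^3 × 7 × 13 = 22750.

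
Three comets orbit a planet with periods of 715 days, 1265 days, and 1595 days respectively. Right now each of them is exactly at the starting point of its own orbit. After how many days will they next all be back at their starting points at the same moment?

476905 days

The first simultaneous occurrence is after LCM of the individual periods.
715 = 5 × 11 × 13
1265 = 5 × 11 × 23
1595 = 5 × 11 × 29
LCM(715, 1265, 1595) = 5 × 11 × 13 × 23 × 29 = 476905.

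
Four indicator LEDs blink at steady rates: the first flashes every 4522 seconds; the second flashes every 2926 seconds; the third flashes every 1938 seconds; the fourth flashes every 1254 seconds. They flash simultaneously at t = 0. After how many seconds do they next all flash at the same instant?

149226 seconds

We need the least common multiple of the intervals.
4522 = 2 × 7 × 17 × 19
2926 = 2 × 7 × 11 × 19
1938 = 2 × 3 × 17 × 19
1254 = 2 × 3 × 11 × 19
LCM(4522, 2926, 1938, 1254) = 2 × 3 × 7 × 11 × 17 × 19 = 149226.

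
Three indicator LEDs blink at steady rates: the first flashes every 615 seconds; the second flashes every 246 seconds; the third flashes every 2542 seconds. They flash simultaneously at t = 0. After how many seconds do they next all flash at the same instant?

We need the least common multiple of the intervals.
615 = 3 × 5 × 41
246 = 2 × 3 × 41
2542 = 2 × 31 × 41
LCM(615, 246, 2542) = 2 × 3 × 5 × 31 × 41 = 38130.

38130 seconds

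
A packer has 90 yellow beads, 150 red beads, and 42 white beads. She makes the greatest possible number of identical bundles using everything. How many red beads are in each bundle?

Number of bundles = gcd(90, 150, 42).
90 = 2 × 3^2 × 5
150 = 2 × 3 × 5^2
42 = 2 × 3 × 7
gcd(90, 150, 42) = 2 × 3 = 6.
red beads per bundle = 150 / 6 = 25.

25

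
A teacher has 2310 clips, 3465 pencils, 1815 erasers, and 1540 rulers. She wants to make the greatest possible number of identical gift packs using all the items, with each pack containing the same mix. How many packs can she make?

55 packs

The pack count must divide each quantity, so the greatest is gcd(2310, 3465, 1815, 1540).
2310 = 2 × 3 × 5 × 7 × 11
3465 = 3^2 × 5 × 7 × 11
1815 = 3 × 5 × 11^2
1540 = 2^2 × 5 × 7 × 11
gcd(2310, 3465, 1815, 1540) = 5 × 11 = 55.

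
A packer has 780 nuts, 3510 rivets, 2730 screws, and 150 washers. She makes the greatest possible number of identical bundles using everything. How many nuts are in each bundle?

26

Number of bundles = gcd(780, 3510, 2730, 150).
780 = 2^2 × 3 × 5 × 13
3510 = 2 × 3^3 × 5 × 13
2730 = 2 × 3 × 5 × 7 × 13
150 = 2 × 3 × 5^2
gcd(780, 3510, 2730, 150) = 2 × 3 × 5 = 30.
nuts per bundle = 780 / 30 = 26.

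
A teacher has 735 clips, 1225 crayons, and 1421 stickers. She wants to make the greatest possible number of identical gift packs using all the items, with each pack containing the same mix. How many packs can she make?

The pack count must divide each quantity, so the greatest is gcd(735, 1225, 1421).
735 = 3 × 5 × 7^2
1225 = 5^2 × 7^2
1421 = 7^2 × 29
gcd(735, 1225, 1421) = 7^2 = 49.

49 packs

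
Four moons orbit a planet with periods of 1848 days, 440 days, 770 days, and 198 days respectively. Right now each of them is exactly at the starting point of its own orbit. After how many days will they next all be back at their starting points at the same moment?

27720 days

They coincide at every common multiple of the periods; the first is the LCM.
1848 = 2^3 × 3 × 7 × 11
440 = 2^3 × 5 × 11
770 = 2 × 5 × 7 × 11
198 = 2 × 3^2 × 11
LCM(1848, 440, 770, 198) = 2^3 × 3^2 × 5 × 7 × 11 = 27720.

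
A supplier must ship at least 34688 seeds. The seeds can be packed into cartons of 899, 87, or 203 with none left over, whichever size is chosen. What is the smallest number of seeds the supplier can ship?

37758

The number of seeds must be a common multiple of 899, 87, and 203, so a multiple of their LCM.
899 = 29 × 31
87 = 3 × 29
203 = 7 × 29
LCM(899, 87, 203) = 3 × 7 × 29 × 31 = 18879.
Smallest multiple of 18879 that is ≥ 34688: ⌈34688/18879⌉ × 18879 = 2 × 18879 = 37758.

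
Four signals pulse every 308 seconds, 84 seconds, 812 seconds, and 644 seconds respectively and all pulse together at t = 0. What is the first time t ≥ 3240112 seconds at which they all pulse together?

3697848 seconds

Joint pulses occur at multiples of LCM(308, 84, 812, 644).
308 = 2^2 × 7 × 11
84 = 2^2 × 3 × 7
812 = 2^2 × 7 × 29
644 = 2^2 × 7 × 23
LCM(308, 84, 812, 644) = 2^2 × 3 × 7 × 11 × 23 × 29 = 616308.
Smallest multiple of 616308 that is ≥ 3240112: ⌈3240112/616308⌉ × 616308 = 6 × 616308 = 3697848.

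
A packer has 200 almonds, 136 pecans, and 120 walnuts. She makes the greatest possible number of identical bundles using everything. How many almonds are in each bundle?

Number of bundles = gcd(200, 136, 120).
200 = 2^3 × 5^2
136 = 2^3 × 17
120 = 2^3 × 3 × 5
gcd(200, 136, 120) = 2^3 = 8.
almonds per bundle = 200 / 8 = 25.

25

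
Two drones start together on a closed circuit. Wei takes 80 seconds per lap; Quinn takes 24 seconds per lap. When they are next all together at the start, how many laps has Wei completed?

3 laps

All finish a whole number of cycles simultaneously at t = LCM of the periods.
80 = 2^4 × 5
24 = 2^3 × 3
LCM(80, 24) = 2^4 × 3 × 5 = 240.
Laps for period 80: 240 / 80 = 3.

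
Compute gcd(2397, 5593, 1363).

47

2397 = 3 × 17 × 47
5593 = 7 × 17 × 47
1363 = 29 × 47
gcd(2397, 5593, 1363) = 47.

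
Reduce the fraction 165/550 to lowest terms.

165 = 3 × 5 × 11
550 = 2 × 5^2 × 11
gcd(165, 550) = 5 × 11 = 55.
Divide numerator and denominator by 55: 165/550 = 3/10.

3/10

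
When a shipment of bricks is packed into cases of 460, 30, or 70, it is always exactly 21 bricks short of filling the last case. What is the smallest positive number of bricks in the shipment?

9639

Being 21 short of a full case of size k means N ≡ −21 (mod k), i.e. N + 21 is a multiple of each size.
460 = 2^2 × 5 × 23
30 = 2 × 3 × 5
70 = 2 × 5 × 7
LCM(460, 30, 70) = 2^2 × 3 × 5 × 7 × 23 = 9660.
Smallest positive N is 9660 − 21 = 9639.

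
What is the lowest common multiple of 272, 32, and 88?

272 = 2^4 × 17
32 = 2^5
88 = 2^3 × 11
LCM(272, 32, 88) = 2^5 × 11 × 17 = 5984.

5984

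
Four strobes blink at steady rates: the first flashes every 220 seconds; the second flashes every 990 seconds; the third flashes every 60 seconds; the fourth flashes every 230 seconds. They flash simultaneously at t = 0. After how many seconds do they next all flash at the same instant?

45540 seconds

They coincide at every common multiple of the periods; the first is the LCM.
220 = 2^2 × 5 × 11
990 = 2 × 3^2 × 5 × 11
60 = 2^2 × 3 × 5
230 = 2 × 5 × 23
LCM(220, 990, 60, 230) = 2^2 × 3^2 × 5 × 11 × 23 = 45540.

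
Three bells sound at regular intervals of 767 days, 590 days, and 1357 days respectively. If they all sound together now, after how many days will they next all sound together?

The first simultaneous occurrence is after LCM of the individual periods.
767 = 13 × 59
590 = 2 × 5 × 59
1357 = 23 × 59
LCM(767, 590, 1357) = 2 × 5 × 13 × 23 × 59 = 176410.

176410 days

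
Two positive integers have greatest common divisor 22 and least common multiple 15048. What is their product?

For any two positive integers, gcd × lcm = product = 22 × 15048 = 331056.

331056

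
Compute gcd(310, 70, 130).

310 = 2 × 5 × 31
70 = 2 × 5 × 7
130 = 2 × 5 × 13
gcd(310, 70, 130) = 2 × 5 = 10.

10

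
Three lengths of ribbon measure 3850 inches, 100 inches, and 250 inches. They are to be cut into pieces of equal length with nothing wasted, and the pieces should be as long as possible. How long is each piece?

The greatest length dividing all of 3850, 100, and 250 is their gcd.
3850 = 2 × 5^2 × 7 × 11
100 = 2^2 × 5^2
250 = 2 × 5^3
gcd(3850, 100, 250) = 2 × 5^2 = 50.

50 inches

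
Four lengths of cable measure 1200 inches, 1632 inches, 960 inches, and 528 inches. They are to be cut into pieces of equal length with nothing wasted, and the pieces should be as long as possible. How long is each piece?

48 inches

The greatest length dividing all of 1200, 1632, 960, and 528 is their gcd.
1200 = 2^4 × 3 × 5^2
1632 = 2^5 × 3 × 17
960 = 2^6 × 3 × 5
528 = 2^4 × 3 × 11
gcd(1200, 1632, 960, 528) = 2^4 × 3 = 48.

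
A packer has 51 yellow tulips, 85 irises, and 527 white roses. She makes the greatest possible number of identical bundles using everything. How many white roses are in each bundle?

31

Number of bundles = gcd(51, 85, 527).
51 = 3 × 17
85 = 5 × 17
527 = 17 × 31
gcd(51, 85, 527) = 17.
white roses per bundle = 527 / 17 = 31.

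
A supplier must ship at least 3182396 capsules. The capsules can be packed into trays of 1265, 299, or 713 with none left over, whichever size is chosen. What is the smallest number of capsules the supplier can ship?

The number of capsules must be a common multiple of 1265, 299, and 713, so a multiple of their LCM.
1265 = 5 × 11 × 23
299 = 13 × 23
713 = 23 × 31
LCM(1265, 299, 713) = 5 × 11 × 13 × 23 × 31 = 509795.
Smallest multiple of 509795 that is ≥ 3182396: ⌈3182396/509795⌉ × 509795 = 7 × 509795 = 3568565.

3568565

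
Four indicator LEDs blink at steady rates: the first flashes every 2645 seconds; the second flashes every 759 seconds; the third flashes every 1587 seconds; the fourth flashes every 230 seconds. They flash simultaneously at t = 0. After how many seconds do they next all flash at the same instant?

We need the least common multiple of the intervals.
2645 = 5 × 23^2
759 = 3 × 11 × 23
1587 = 3 × 23^2
230 = 2 × 5 × 23
LCM(2645, 759, 1587, 230) = 2 × 3 × 5 × 11 × 23^2 = 174570.

174570 seconds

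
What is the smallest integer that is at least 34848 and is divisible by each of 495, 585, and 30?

38610

The integer must be a common multiple of 495, 585, and 30, so a multiple of their LCM.
495 = 3^2 × 5 × 11
585 = 3^2 × 5 × 13
30 = 2 × 3 × 5
LCM(495, 585, 30) = 2 × 3^2 × 5 × 11 × 13 = 12870.
Smallest multiple of 12870 that is ≥ 34848: ⌈34848/12870⌉ × 12870 = 3 × 12870 = 38610.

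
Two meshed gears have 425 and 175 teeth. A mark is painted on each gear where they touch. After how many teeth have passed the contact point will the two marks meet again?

The first simultaneous occurrence is after LCM of the individual periods.
425 = 5^2 × 17
175 = 5^2 × 7
LCM(425, 175) = 5^2 × 7 × 17 = 2975.

2975 teeth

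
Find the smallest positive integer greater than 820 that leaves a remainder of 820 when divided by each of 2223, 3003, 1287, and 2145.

856675

N − 820 must be a common multiple of 2223, 3003, 1287, and 2145.
2223 = 3^2 × 13 × 19
3003 = 3 × 7 × 11 × 13
1287 = 3^2 × 11 × 13
2145 = 3 × 5 × 11 × 13
LCM(2223, 3003, 1287, 2145) = 3^2 × 5 × 7 × 11 × 13 × 19 = 855855.
Smallest N > 820 is LCM + 820 = 855855 + 820 = 856675.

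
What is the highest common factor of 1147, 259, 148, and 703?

1147 = 31 × 37
259 = 7 × 37
148 = 2^2 × 37
703 = 19 × 37
gcd(1147, 259, 148, 703) = 37.

37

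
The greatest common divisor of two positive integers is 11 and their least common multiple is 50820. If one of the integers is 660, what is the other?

For two integers, gcd × lcm = product, so the other is (11 × 50820) / 660 = 559020 / 660 = 847.

847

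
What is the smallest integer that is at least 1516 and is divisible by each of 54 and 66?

The integer must be a common multiple of 54 and 66, so a multiple of their LCM.
54 = 2 × 3^3
66 = 2 × 3 × 11
LCM(54, 66) = 2 × 3^3 × 11 = 594.
Smallest multiple of 594 that is ≥ 1516: ⌈1516/594⌉ × 594 = 3 × 594 = 1782.

1782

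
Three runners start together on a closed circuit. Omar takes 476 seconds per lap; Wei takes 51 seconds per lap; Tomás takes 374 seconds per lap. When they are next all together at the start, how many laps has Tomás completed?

They are all back at their starting positions together after one LCM of the periods.
476 = 2^2 × 7 × 17
51 = 3 × 17
374 = 2 × 11 × 17
LCM(476, 51, 374) = 2^2 × 3 × 7 × 11 × 17 = 15708.
Laps for period 374: 15708 / 374 = 42.

42 laps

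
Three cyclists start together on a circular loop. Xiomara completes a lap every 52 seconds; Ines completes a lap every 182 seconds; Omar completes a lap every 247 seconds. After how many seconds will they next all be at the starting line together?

They coincide at every common multiple of the periods; the first is the LCM.
52 = 2^2 × 13
182 = 2 × 7 × 13
247 = 13 × 19
LCM(52, 182, 247) = 2^2 × 7 × 13 × 19 = 6916.

6916 seconds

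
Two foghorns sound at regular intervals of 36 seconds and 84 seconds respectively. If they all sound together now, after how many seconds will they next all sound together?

252 seconds

We need the least common multiple of the intervals.
36 = 2^2 × 3^2
84 = 2^2 × 3 × 7
LCM(36, 84) = 2^2 × 3^2 × 7 = 252.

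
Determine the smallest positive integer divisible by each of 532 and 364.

6916

532 = 2^2 × 7 × 19
364 = 2^2 × 7 × 13
LCM(532, 364) = 2^2 × 7 × 13 × 19 = 6916.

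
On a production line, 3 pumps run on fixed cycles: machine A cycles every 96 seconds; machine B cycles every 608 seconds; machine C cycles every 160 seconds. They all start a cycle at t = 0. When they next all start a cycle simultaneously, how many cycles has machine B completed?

All finish a whole number of cycles simultaneously at t = LCM of the periods.
96 = 2^5 × 3
608 = 2^5 × 19
160 = 2^5 × 5
LCM(96, 608, 160) = 2^5 × 3 × 5 × 19 = 9120.
Cycles for period 608: 9120 / 608 = 15.

15 cycles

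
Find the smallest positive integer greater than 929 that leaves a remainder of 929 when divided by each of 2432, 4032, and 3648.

154145

N − 929 must be a common multiple of 2432, 4032, and 3648.
2432 = 2^7 × 19
4032 = 2^6 × 3^2 × 7
3648 = 2^6 × 3 × 19
LCM(2432, 4032, 3648) = 2^7 × 3^2 × 7 × 19 = 153216.
Smallest N > 929 is LCM + 929 = 153216 + 929 = 154145.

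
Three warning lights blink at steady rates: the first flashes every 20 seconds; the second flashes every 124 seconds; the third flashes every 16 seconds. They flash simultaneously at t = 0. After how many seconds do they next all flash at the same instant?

The first simultaneous occurrence is after LCM of the individual periods.
20 = 2^2 × 5
124 = 2^2 × 31
16 = 2^4
LCM(20, 124, 16) = 2^4 × 5 × 31 = 2480.

2480 seconds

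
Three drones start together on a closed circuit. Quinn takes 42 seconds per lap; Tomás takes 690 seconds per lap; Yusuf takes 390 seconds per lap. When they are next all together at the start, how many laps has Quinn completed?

All finish a whole number of cycles simultaneously at t = LCM of the periods.
42 = 2 × 3 × 7
690 = 2 × 3 × 5 × 23
390 = 2 × 3 × 5 × 13
LCM(42, 690, 390) = 2 × 3 × 5 × 7 × 13 × 23 = 62790.
Laps for period 42: 62790 / 42 = 1495.

1495 laps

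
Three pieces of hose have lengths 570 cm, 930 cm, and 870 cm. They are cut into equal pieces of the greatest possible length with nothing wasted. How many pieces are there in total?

79

Piece length = gcd(570, 930, 870).
570 = 2 × 3 × 5 × 19
930 = 2 × 3 × 5 × 31
870 = 2 × 3 × 5 × 29
gcd(570, 930, 870) = 2 × 3 × 5 = 30.
Total pieces = 570/30 + 930/30 + 870/30 = 19 + 31 + 29 = 79.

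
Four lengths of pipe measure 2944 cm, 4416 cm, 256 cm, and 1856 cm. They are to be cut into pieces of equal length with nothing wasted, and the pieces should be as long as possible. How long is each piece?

64 cm

The greatest length dividing all of 2944, 4416, 256, and 1856 is their gcd.
2944 = 2^7 × 23
4416 = 2^6 × 3 × 23
256 = 2^8
1856 = 2^6 × 29
gcd(2944, 4416, 256, 1856) = 2^6 = 64.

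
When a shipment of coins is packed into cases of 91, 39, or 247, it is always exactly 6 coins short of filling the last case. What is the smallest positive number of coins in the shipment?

Being 6 short of a full case of size k means N ≡ −6 (mod k), i.e. N + 6 is a multiple of each size.
91 = 7 × 13
39 = 3 × 13
247 = 13 × 19
LCM(91, 39, 247) = 3 × 7 × 13 × 19 = 5187.
Smallest positive N is 5187 − 6 = 5181.

5181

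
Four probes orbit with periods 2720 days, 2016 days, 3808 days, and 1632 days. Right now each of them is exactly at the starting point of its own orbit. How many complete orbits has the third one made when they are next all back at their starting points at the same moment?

All finish a whole number of cycles simultaneously at t = LCM of the periods.
2720 = 2^5 × 5 × 17
2016 = 2^5 × 3^2 × 7
3808 = 2^5 × 7 × 17
1632 = 2^5 × 3 × 17
LCM(2720, 2016, 3808, 1632) = 2^5 × 3^2 × 5 × 7 × 17 = 171360.
Orbits for period 3808: 171360 / 3808 = 45.

45 orbits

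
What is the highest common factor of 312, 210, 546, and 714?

312 = 2^3 × 3 × 13
210 = 2 × 3 × 5 × 7
546 = 2 × 3 × 7 × 13
714 = 2 × 3 × 7 × 17
gcd(312, 210, 546, 714) = 2 × 3 = 6.

6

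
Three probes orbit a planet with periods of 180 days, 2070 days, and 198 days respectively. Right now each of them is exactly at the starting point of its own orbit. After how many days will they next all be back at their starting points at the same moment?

They coincide at every common multiple of the periods; the first is the LCM.
180 = 2^2 × 3^2 × 5
2070 = 2 × 3^2 × 5 × 23
198 = 2 × 3^2 × 11
LCM(180, 2070, 198) = 2^2 × 3^2 × 5 × 11 × 23 = 45540.

45540 days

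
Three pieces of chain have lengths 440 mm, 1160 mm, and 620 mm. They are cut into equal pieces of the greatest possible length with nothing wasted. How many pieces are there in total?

Piece length = gcd(440, 1160, 620).
440 = 2^3 × 5 × 11
1160 = 2^3 × 5 × 29
620 = 2^2 × 5 × 31
gcd(440, 1160, 620) = 2^2 × 5 = 20.
Total pieces = 440/20 + 1160/20 + 620/20 = 22 + 58 + 31 = 111.

111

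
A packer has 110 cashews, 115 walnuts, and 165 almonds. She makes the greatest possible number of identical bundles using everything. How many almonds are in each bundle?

Number of bundles = gcd(110, 115, 165).
110 = 2 × 5 × 11
115 = 5 × 23
165 = 3 × 5 × 11
gcd(110, 115, 165) = 5.
almonds per bundle = 165 / 5 = 33.

33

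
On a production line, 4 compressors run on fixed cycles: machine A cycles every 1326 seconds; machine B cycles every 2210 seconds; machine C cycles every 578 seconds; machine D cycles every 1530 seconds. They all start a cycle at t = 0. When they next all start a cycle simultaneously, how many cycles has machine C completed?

They are all back at their starting positions together after one LCM of the periods.
1326 = 2 × 3 × 13 × 17
2210 = 2 × 5 × 13 × 17
578 = 2 × 17^2
1530 = 2 × 3^2 × 5 × 17
LCM(1326, 2210, 578, 1530) = 2 × 3^2 × 5 × 13 × 17^2 = 338130.
Cycles for period 578: 338130 / 578 = 585.

585 cycles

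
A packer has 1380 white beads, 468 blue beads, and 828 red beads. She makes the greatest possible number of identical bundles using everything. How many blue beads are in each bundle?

39

Number of bundles = gcd(1380, 468, 828).
1380 = 2^2 × 3 × 5 × 23
468 = 2^2 × 3^2 × 13
828 = 2^2 × 3^2 × 23
gcd(1380, 468, 828) = 2^2 × 3 = 12.
blue beads per bundle = 468 / 12 = 39.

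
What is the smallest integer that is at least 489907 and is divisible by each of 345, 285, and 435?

The integer must be a common multiple of 345, 285, and 435, so a multiple of their LCM.
345 = 3 × 5 × 23
285 = 3 × 5 × 19
435 = 3 × 5 × 29
LCM(345, 285, 435) = 3 × 5 × 19 × 23 × 29 = 190095.
Smallest multiple of 190095 that is ≥ 489907: ⌈489907/190095⌉ × 190095 = 3 × 190095 = 570285.

570285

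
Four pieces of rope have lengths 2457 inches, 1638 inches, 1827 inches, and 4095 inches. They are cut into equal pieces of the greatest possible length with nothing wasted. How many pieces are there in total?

159

Piece length = gcd(2457, 1638, 1827, 4095).
2457 = 3^3 × 7 × 13
1638 = 2 × 3^2 × 7 × 13
1827 = 3^2 × 7 × 29
4095 = 3^2 × 5 × 7 × 13
gcd(2457, 1638, 1827, 4095) = 3^2 × 7 = 63.
Total pieces = 2457/63 + 1638/63 + 1827/63 + 4095/63 = 39 + 26 + 29 + 65 = 159.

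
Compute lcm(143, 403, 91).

143 = 11 × 13
403 = 13 × 31
91 = 7 × 13
LCM(143, 403, 91) = 7 × 11 × 13 × 31 = 31031.

31031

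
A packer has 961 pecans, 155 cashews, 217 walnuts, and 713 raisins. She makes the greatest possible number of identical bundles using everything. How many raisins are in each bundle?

Number of bundles = gcd(961, 155, 217, 713).
961 = 31^2
155 = 5 × 31
217 = 7 × 31
713 = 23 × 31
gcd(961, 155, 217, 713) = 31.
raisins per bundle = 713 / 31 = 23.

23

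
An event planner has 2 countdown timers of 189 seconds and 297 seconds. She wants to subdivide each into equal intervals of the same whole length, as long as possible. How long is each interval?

The interval must divide each timer length; the longest such is the gcd.
189 = 3^3 × 7
297 = 3^3 × 11
gcd(189, 297) = 3^3 = 27.

27 seconds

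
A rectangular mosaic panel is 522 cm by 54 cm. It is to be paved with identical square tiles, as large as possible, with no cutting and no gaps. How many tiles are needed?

Tile side = gcd(522, 54).
522 = 2 × 3^2 × 29
54 = 2 × 3^3
gcd(522, 54) = 2 × 3^2 = 18.
Tiles: (522/18) × (54/18) = 29 × 3 = 87.

87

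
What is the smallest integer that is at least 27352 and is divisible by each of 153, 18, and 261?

The integer must be a common multiple of 153, 18, and 261, so a multiple of their LCM.
153 = 3^2 × 17
18 = 2 × 3^2
261 = 3^2 × 29
LCM(153, 18, 261) = 2 × 3^2 × 17 × 29 = 8874.
Smallest multiple of 8874 that is ≥ 27352: ⌈27352/8874⌉ × 8874 = 4 × 8874 = 35496.

35496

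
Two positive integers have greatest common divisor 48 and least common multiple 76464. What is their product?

For any two positive integers, gcd × lcm = product = 48 × 76464 = 3670272.

3670272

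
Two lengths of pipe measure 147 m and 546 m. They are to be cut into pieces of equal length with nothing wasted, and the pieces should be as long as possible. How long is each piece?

21 m

The greatest length dividing all of 147 and 546 is their gcd.
147 = 3 × 7^2
546 = 2 × 3 × 7 × 13
gcd(147, 546) = 3 × 7 = 21.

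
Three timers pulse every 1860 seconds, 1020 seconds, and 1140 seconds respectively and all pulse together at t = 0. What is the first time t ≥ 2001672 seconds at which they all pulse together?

2403120 seconds

Joint pulses occur at multiples of LCM(1860, 1020, 1140).
1860 = 2^2 × 3 × 5 × 31
1020 = 2^2 × 3 × 5 × 17
1140 = 2^2 × 3 × 5 × 19
LCM(1860, 1020, 1140) = 2^2 × 3 × 5 × 17 × 19 × 31 = 600780.
Smallest multiple of 600780 that is ≥ 2001672: ⌈2001672/600780⌉ × 600780 = 4 × 600780 = 2403120.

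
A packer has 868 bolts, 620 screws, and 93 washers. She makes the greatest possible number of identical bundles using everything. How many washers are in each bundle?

3

Number of bundles = gcd(868, 620, 93).
868 = 2^2 × 7 × 31
620 = 2^2 × 5 × 31
93 = 3 × 31
gcd(868, 620, 93) = 31.
washers per bundle = 93 / 31 = 3.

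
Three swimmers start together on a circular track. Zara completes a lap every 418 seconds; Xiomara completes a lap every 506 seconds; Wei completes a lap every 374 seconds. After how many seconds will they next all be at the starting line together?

They coincide at every common multiple of the periods; the first is the LCM.
418 = 2 × 11 × 19
506 = 2 × 11 × 23
374 = 2 × 11 × 17
LCM(418, 506, 374) = 2 × 11 × 17 × 19 × 23 = 163438.

163438 seconds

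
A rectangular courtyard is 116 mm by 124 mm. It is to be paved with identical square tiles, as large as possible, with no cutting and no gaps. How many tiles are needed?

899

Tile side = gcd(116, 124).
116 = 2^2 × 29
124 = 2^2 × 31
gcd(116, 124) = 2^2 = 4.
Tiles: (116/4) × (124/4) = 29 × 31 = 899.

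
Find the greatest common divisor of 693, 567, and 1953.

693 = 3^2 × 7 × 11
567 = 3^4 × 7
1953 = 3^2 × 7 × 31
gcd(693, 567, 1953) = 3^2 × 7 = 63.

63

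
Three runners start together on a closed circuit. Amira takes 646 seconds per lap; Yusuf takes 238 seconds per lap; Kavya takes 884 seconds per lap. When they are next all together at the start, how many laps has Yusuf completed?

494 laps

The first common completion time is the LCM of the periods.
646 = 2 × 17 × 19
238 = 2 × 7 × 17
884 = 2^2 × 13 × 17
LCM(646, 238, 884) = 2^2 × 7 × 13 × 17 × 19 = 117572.
Laps for period 238: 117572 / 238 = 494.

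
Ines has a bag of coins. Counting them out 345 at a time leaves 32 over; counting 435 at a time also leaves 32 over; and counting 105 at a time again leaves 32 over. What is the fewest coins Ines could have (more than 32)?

N − 32 must be a common multiple of 345, 435, and 105.
345 = 3 × 5 × 23
435 = 3 × 5 × 29
105 = 3 × 5 × 7
LCM(345, 435, 105) = 3 × 5 × 7 × 23 × 29 = 70035.
Smallest N > 32 is LCM + 32 = 70035 + 32 = 70067.

70067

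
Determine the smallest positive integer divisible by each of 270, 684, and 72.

20520

270 = 2 × 3^3 × 5
684 = 2^2 × 3^2 × 19
72 = 2^3 × 3^2
LCM(270, 684, 72) = 2^3 × 3^3 × 5 × 19 = 20520.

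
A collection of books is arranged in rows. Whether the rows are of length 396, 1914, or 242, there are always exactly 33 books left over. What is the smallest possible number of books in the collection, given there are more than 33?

126357

N − 33 must be a common multiple of 396, 1914, and 242.
396 = 2^2 × 3^2 × 11
1914 = 2 × 3 × 11 × 29
242 = 2 × 11^2
LCM(396, 1914, 242) = 2^2 × 3^2 × 11^2 × 29 = 126324.
Smallest N > 33 is LCM + 33 = 126324 + 33 = 126357.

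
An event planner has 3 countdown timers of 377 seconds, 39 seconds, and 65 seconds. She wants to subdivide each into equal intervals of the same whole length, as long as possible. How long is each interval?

13 seconds

The interval must divide each timer length; the longest such is the gcd.
377 = 13 × 29
39 = 3 × 13
65 = 5 × 13
gcd(377, 39, 65) = 13.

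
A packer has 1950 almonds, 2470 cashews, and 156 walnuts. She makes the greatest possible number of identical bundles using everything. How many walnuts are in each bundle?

Number of bundles = gcd(1950, 2470, 156).
1950 = 2 × 3 × 5^2 × 13
2470 = 2 × 5 × 13 × 19
156 = 2^2 × 3 × 13
gcd(1950, 2470, 156) = 2 × 13 = 26.
walnuts per bundle = 156 / 26 = 6.

6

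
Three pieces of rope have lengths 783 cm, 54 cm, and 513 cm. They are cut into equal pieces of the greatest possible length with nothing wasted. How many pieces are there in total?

50

Piece length = gcd(783, 54, 513).
783 = 3^3 × 29
54 = 2 × 3^3
513 = 3^3 × 19
gcd(783, 54, 513) = 3^3 = 27.
Total pieces = 783/27 + 54/27 + 513/27 = 29 + 2 + 19 = 50.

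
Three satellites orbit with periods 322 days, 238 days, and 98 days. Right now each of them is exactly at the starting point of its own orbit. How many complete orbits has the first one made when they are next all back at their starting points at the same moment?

119 orbits

The first common completion time is the LCM of the periods.
322 = 2 × 7 × 23
238 = 2 × 7 × 17
98 = 2 × 7^2
LCM(322, 238, 98) = 2 × 7^2 × 17 × 23 = 38318.
Orbits for period 322: 38318 / 322 = 119.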